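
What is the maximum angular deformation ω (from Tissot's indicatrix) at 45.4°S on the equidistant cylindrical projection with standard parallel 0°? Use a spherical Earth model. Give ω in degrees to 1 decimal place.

20.2°

For the equirectangular projection with φ₀ = 0 (plate carrée), h = 1 along meridians and k = sec φ along parallels.
At 45.4°: h = 1.000, k = 1.424; principal scales a = 1.424, b = 1.000.
sin(ω/2) = (a − b)/(a + b) = 0.4242/2.424 = 0.1750, so ω = 2 arcsin(0.1750) ≈ 20.2°.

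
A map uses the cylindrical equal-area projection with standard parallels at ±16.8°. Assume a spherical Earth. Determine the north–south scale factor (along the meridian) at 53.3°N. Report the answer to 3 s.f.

Cylindrical equal-area (φ₀ = 16.8°): h = cos φ / cos 16.8° along meridians, k = cos 16.8° / cos φ along parallels; h·k = 1.
h = cos 53.3° / cos 16.8° = 0.5976/0.9573 = 0.6243.

0.624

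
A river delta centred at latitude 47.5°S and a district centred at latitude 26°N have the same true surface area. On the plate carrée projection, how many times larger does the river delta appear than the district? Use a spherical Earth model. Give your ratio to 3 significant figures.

1.33

For the equirectangular projection with φ₀ = 0 (plate carrée), h = 1 along meridians and k = sec φ along parallels.
Areal scale at 47.5°: h·k = 1.000 × 1.480 = 1.480.
Areal scale at 26°: h·k = 1.000 × 1.113 = 1.113.
Ratio = 1.480/1.113 ≈ 1.33.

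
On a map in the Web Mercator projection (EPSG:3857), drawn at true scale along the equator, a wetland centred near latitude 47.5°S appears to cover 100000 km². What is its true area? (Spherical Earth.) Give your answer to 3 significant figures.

45600 km²

Mercator is conformal, so the point scale is isotropic: h = k = sec φ = 1/cos φ.
Areal scale = k² = sec²φ = 1/cos²(47.5°) = 1/0.6756² = 2.191.
True area = apparent / (areal scale) = 100000 / 2.191 ≈ 45600 km².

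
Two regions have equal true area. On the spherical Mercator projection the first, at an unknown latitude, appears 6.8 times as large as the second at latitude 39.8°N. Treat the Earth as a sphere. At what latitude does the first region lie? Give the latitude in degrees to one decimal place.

Mercator areal scale is sec²φ, so apparent-area ratio = sec²φ₁ / sec²φ₂ = cos²φ₂ / cos²φ₁.
cos²φ₂ / cos²φ₁ = 6.8  ⇒  cos φ₁ = cos 39.8° / √6.8 = 0.7683/2.608 = 0.2946.
φ₁ = arccos(0.2946) ≈ 72.9°.

72.9°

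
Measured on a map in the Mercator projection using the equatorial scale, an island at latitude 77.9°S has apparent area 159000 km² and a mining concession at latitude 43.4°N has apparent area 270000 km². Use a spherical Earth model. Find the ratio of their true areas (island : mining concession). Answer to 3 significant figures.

0.0490

On Mercator the areal scale is sec²φ, so true area = apparent × cos²φ.
True area of island: 159000 × cos²(77.9°) = 159000 × 0.04394 = 6986 km².
True area of mining concession: 270000 × cos²(43.4°) = 270000 × 0.5279 = 142500 km².
Ratio = 6986 / 142500 ≈ 0.0490.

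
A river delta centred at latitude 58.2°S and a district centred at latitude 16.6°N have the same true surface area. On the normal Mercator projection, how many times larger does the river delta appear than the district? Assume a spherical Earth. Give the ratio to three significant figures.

3.31

On Mercator, area is exaggerated by sec²φ = 1/cos²φ.
At 58.2°: sec²(58.2°) = 1/0.5270² = 3.601.
At 16.6°: sec²(16.6°) = 1/0.9583² = 1.089.
Ratio = 3.601/1.089 = cos²(16.6°)/cos²(58.2°) ≈ 3.31.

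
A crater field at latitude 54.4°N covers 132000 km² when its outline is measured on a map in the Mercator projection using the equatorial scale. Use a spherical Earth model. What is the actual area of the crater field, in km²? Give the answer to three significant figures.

44700 km²

The Mercator projection is conformal; its linear scale factor is the same in every direction and equals sec φ = 1/cos φ.
Areal scale = k² = sec²φ = 1/cos²(54.4°) = 1/0.5821² = 2.951.
True area = apparent / (areal scale) = 132000 / 2.951 ≈ 44700 km².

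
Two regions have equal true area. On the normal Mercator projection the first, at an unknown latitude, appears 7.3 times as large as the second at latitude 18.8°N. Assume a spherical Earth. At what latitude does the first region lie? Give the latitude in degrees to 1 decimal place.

69.5°

For equal true areas on Mercator, apparent areas scale as sec²φ, so the ratio is cos²φ₂ / cos²φ₁.
cos²φ₂ / cos²φ₁ = 7.3  ⇒  cos φ₁ = cos 18.8° / √7.3 = 0.9466/2.702 = 0.3504.
φ₁ = arccos(0.3504) ≈ 69.5°.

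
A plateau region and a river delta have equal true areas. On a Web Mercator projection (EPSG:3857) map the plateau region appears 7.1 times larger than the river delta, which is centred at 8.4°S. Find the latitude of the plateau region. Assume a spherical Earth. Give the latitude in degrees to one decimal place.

On Mercator, (apparent₁)/(apparent₂) = sec²φ₁ / sec²φ₂ when true areas are equal.
cos²φ₂ / cos²φ₁ = 7.1  ⇒  cos φ₁ = cos 8.4° / √7.1 = 0.9893/2.665 = 0.3713.
φ₁ = arccos(0.3713) ≈ 68.2°.

68.2°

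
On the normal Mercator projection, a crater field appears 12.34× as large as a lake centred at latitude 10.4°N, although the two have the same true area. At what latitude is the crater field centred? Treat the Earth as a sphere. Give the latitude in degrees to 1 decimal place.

On Mercator, (apparent₁)/(apparent₂) = sec²φ₁ / sec²φ₂ when true areas are equal.
cos²φ₂ / cos²φ₁ = 12.34  ⇒  cos φ₁ = cos 10.4° / √12.34 = 0.9836/3.513 = 0.2800.
φ₁ = arccos(0.2800) ≈ 73.7°.

73.7°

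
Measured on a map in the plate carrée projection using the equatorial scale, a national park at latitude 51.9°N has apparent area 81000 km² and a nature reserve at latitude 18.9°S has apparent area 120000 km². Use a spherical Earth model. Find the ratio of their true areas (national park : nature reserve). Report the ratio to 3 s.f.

Plate carrée has h = 1 and k = sec φ, giving areal scale sec φ; true area = (apparent area) · cos φ.
True area of national park: 81000 × cos(51.9°) = 81000 × 0.6170 = 49980 km².
True area of nature reserve: 120000 × cos(18.9°) = 120000 × 0.9461 = 113500 km².
Ratio = 49980 / 113500 ≈ 0.440.

0.440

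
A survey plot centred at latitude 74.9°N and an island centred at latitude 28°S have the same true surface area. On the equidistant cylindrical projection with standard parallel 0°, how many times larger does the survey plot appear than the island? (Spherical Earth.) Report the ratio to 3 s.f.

For the equirectangular projection with φ₀ = 0 (plate carrée), h = 1 along meridians and k = sec φ along parallels.
Areal scale at 74.9°: h·k = 1.000 × 3.839 = 3.839.
Areal scale at 28°: h·k = 1.000 × 1.133 = 1.133.
Ratio = 3.839/1.133 ≈ 3.39.

3.39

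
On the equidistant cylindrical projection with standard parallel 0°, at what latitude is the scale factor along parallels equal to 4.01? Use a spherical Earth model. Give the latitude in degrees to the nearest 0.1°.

Plate carrée: h = 1, k = sec φ along parallels.
sec φ = 4.01  ⇒  cos φ = 0.2494  ⇒  φ ≈ 75.6°.

75.6°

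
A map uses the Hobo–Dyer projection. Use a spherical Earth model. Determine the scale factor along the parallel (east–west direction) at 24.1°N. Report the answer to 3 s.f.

Hobo–Dyer is a cylindrical equal-area projection with standard parallels at ±37.5°. A cylindrical equal-area projection with standard parallel φ₀ has meridian scale h = cos φ / cos φ₀ and parallel scale k = cos φ₀ / cos φ (so areas are preserved, h·k = 1).
k = cos 37.5° / cos 24.1° = 0.7934/0.9128 = 0.8691.

0.869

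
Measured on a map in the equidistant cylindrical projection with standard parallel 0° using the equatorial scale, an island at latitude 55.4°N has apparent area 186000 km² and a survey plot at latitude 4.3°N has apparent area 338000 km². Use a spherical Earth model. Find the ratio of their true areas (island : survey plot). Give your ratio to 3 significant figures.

0.313

On the plate carrée, areal scale = h·k = 1 × sec φ, so true area = apparent × cos φ.
True area of island: 186000 × cos(55.4°) = 186000 × 0.5678 = 105600 km².
True area of survey plot: 338000 × cos(4.3°) = 338000 × 0.9972 = 337000 km².
Ratio = 105600 / 337000 ≈ 0.313.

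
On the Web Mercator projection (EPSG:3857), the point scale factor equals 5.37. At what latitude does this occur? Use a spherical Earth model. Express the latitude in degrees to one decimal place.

79.3°

Mercator scale is k = sec φ = 1/cos φ.
1/cos φ = 5.37  ⇒  cos φ = 0.1862  ⇒  φ = arccos(0.1862) ≈ 79.3°.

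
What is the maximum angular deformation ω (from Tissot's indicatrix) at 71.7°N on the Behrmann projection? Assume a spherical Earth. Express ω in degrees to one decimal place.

100.3°

The Behrmann projection is cylindrical equal-area with φ₀ = 30°. Cylindrical equal-area (φ₀ = 30°): h = cos φ / cos 30° along meridians, k = cos 30° / cos φ along parallels; h·k = 1.
At 71.7°: h = 0.3626, k = 2.758; principal scales a = 2.758, b = 0.3626.
sin(ω/2) = (a − b)/(a + b) = 2.396/3.121 = 0.7676, so ω = 2 arcsin(0.7676) ≈ 100.3°.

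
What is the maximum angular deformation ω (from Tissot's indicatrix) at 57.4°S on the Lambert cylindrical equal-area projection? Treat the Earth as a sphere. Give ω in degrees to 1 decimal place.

66.7°

The Lambert cylindrical equal-area projection is the cylindrical equal-area projection with its standard parallel at the equator (φ₀ = 0). A cylindrical equal-area projection with standard parallel φ₀ has meridian scale h = cos φ / cos φ₀ and parallel scale k = cos φ₀ / cos φ (so areas are preserved, h·k = 1).
At 57.4°: h = 0.5388, k = 1.856; principal scales a = 1.856, b = 0.5388.
sin(ω/2) = (a − b)/(a + b) = 1.317/2.395 = 0.5501, so ω = 2 arcsin(0.5501) ≈ 66.7°.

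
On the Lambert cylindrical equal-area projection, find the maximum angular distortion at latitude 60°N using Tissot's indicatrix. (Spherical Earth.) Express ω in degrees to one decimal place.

73.7°

The Lambert cylindrical equal-area projection is the cylindrical equal-area projection with its standard parallel at the equator (φ₀ = 0). Cylindrical equal-area (φ₀ = 0°): h = cos φ / cos 0° along meridians, k = cos 0° / cos φ along parallels; h·k = 1.
At 60°: h = 0.5000, k = 2.000; principal scales a = 2.000, b = 0.5000.
sin(ω/2) = (a − b)/(a + b) = 1.500/2.500 = 0.6000, so ω = 2 arcsin(0.6000) ≈ 73.7°.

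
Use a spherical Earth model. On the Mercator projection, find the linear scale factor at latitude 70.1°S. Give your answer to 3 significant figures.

For Mercator, h = k = sec φ (a conformal cylindrical projection has a single point scale, 1/cos φ).
k = 1/cos 70.1° = 1/0.3404 = 2.938.

2.94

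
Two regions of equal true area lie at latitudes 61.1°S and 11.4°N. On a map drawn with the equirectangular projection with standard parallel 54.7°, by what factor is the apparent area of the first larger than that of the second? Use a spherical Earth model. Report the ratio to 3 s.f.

2.03

In the equirectangular projection with standard parallel φ₀ = 54.7° (x = Rλ cos φ₀, y = Rφ), meridians are true-scale (h = 1) and the parallel scale is k = cos φ₀ / cos φ.
Areal scale at 61.1°: h·k = 1.000 × 1.196 = 1.196.
Areal scale at 11.4°: h·k = 1.000 × 0.5895 = 0.5895.
Ratio = 1.196/0.5895 ≈ 2.03.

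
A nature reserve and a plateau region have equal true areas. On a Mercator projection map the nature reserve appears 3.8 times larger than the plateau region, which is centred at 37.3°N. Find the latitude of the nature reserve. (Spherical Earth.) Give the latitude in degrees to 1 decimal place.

On Mercator, (apparent₁)/(apparent₂) = sec²φ₁ / sec²φ₂ when true areas are equal.
cos²φ₂ / cos²φ₁ = 3.8  ⇒  cos φ₁ = cos 37.3° / √3.8 = 0.7955/1.949 = 0.4081.
φ₁ = arccos(0.4081) ≈ 65.9°.

65.9°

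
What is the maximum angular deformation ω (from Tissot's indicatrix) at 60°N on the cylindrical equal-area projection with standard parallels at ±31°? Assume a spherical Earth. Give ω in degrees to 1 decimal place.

A cylindrical equal-area projection with standard parallel φ₀ has meridian scale h = cos φ / cos φ₀ and parallel scale k = cos φ₀ / cos φ (so areas are preserved, h·k = 1).
At 60°: h = 0.5833, k = 1.714; principal scales a = 1.714, b = 0.5833.
sin(ω/2) = (a − b)/(a + b) = 1.131/2.298 = 0.4922, so ω = 2 arcsin(0.4922) ≈ 59.0°.

59.0°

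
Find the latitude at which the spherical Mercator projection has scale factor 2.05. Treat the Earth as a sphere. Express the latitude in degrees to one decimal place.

60.8°

Mercator scale is k = sec φ = 1/cos φ.
1/cos φ = 2.05  ⇒  cos φ = 0.4878  ⇒  φ = arccos(0.4878) ≈ 60.8°.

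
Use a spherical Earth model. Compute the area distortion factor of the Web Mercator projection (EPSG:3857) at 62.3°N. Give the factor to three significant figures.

4.63

For Mercator, h = k = sec φ (a conformal cylindrical projection has a single point scale, 1/cos φ).
Areal scale = k² = sec²φ = 1/cos²(62.3°) = 1/0.4648² = 4.628.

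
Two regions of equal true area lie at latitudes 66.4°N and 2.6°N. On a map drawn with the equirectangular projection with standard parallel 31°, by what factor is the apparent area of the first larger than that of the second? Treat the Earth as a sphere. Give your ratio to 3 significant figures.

In the equirectangular projection with standard parallel φ₀ = 31° (x = Rλ cos φ₀, y = Rφ), meridians are true-scale (h = 1) and the parallel scale is k = cos φ₀ / cos φ.
Areal scale at 66.4°: h·k = 1.000 × 2.141 = 2.141.
Areal scale at 2.6°: h·k = 1.000 × 0.8581 = 0.8581.
Ratio = 2.141/0.8581 ≈ 2.50.

2.50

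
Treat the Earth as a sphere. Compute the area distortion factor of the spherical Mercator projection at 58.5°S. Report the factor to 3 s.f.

3.66

The Mercator projection is conformal; its linear scale factor is the same in every direction and equals sec φ = 1/cos φ.
Areal scale = k² = sec²φ = 1/cos²(58.5°) = 1/0.5225² = 3.663.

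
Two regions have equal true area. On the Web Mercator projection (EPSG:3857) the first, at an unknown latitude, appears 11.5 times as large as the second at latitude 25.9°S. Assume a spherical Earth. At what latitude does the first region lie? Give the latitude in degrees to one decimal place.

74.6°

On Mercator, (apparent₁)/(apparent₂) = sec²φ₁ / sec²φ₂ when true areas are equal.
cos²φ₂ / cos²φ₁ = 11.5  ⇒  cos φ₁ = cos 25.9° / √11.5 = 0.8996/3.391 = 0.2653.
φ₁ = arccos(0.2653) ≈ 74.6°.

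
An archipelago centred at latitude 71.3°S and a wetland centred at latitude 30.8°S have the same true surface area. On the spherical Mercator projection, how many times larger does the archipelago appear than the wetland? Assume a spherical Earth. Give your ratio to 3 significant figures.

Mercator is conformal with k = sec φ, so areal scale = k² = sec²φ.
At 71.3°: sec²(71.3°) = 1/0.3206² = 9.728.
At 30.8°: sec²(30.8°) = 1/0.8590² = 1.355.
Ratio = 9.728/1.355 = cos²(30.8°)/cos²(71.3°) ≈ 7.18.

7.18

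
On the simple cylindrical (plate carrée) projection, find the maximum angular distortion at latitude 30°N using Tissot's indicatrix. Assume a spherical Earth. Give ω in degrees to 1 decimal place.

8.2°

Plate carrée maps x = Rλ, y = Rφ. The meridian scale is h = 1 and the parallel scale is k = 1/cos φ = sec φ.
At 30°: h = 1.000, k = 1.155; principal scales a = 1.155, b = 1.000.
sin(ω/2) = (a − b)/(a + b) = 0.1547/2.155 = 0.07180, so ω = 2 arcsin(0.07180) ≈ 8.2°.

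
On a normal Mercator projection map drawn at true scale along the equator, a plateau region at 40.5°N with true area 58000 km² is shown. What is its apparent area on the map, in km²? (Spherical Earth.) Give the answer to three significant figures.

100000 km²

Mercator is conformal, so the point scale is isotropic: h = k = sec φ = 1/cos φ.
Areal scale = k² = sec²φ = 1/cos²(40.5°) = 1/0.7604² = 1.729.
Apparent area = 58000 × 1.729 ≈ 100000 km².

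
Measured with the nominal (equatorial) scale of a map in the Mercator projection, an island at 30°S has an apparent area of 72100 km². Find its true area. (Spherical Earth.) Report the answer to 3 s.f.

For Mercator, h = k = sec φ (a conformal cylindrical projection has a single point scale, 1/cos φ).
Areal scale = k² = sec²φ = 1/cos²(30°) = 1/0.8660² = 1.333.
True area = apparent / (areal scale) = 72100 / 1.333 ≈ 54100 km².

54100 km²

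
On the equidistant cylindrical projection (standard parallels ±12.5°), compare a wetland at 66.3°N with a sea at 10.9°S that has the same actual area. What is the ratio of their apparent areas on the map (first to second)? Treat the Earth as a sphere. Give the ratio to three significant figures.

2.44

With standard parallel φ₀ = 12.5°, the equirectangular projection gives x = Rλ cos φ₀, y = Rφ, so h = 1 and k = cos 12.5° / cos φ.
Areal scale at 66.3°: h·k = 1.000 × 2.429 = 2.429.
Areal scale at 10.9°: h·k = 1.000 × 0.9942 = 0.9942.
Ratio = 2.429/0.9942 ≈ 2.44.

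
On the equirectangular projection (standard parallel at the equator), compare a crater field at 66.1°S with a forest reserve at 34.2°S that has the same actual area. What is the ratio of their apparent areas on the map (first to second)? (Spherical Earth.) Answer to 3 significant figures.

Plate carrée maps x = Rλ, y = Rφ. The meridian scale is h = 1 and the parallel scale is k = 1/cos φ = sec φ.
Areal scale at 66.1°: h·k = 1.000 × 2.468 = 2.468.
Areal scale at 34.2°: h·k = 1.000 × 1.209 = 1.209.
Ratio = 2.468/1.209 ≈ 2.04.

2.04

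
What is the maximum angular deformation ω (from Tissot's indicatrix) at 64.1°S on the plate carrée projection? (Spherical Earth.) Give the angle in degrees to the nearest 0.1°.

46.2°

Plate carrée maps x = Rλ, y = Rφ. The meridian scale is h = 1 and the parallel scale is k = 1/cos φ = sec φ.
At 64.1°: h = 1.000, k = 2.289; principal scales a = 2.289, b = 1.000.
sin(ω/2) = (a − b)/(a + b) = 1.289/3.289 = 0.3920, so ω = 2 arcsin(0.3920) ≈ 46.2°.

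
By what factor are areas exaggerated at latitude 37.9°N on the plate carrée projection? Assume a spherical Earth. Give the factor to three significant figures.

1.27

In the plate carrée (x = Rλ, y = Rφ), meridians are true-scale (h = 1) and parallels are stretched by k = sec φ.
Areal scale = h·k = 1 × sec φ; at 37.9°, h = 1.000, k = 1.267, so h·k = 1.267.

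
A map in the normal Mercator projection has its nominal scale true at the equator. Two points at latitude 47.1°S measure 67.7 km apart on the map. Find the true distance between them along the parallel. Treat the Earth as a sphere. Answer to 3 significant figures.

Mercator is conformal, so the point scale is isotropic: h = k = sec φ = 1/cos φ.
Along the parallel at 47.1°, map distances are exaggerated by k = sec 47.1° = 1.469.
True distance = 67.7 / 1.469 = 67.7 × cos 47.1° ≈ 46.1 km.

46.1 km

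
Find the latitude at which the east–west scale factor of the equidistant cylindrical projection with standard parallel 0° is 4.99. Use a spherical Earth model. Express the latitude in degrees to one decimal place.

Plate carrée: h = 1, k = sec φ along parallels.
sec φ = 4.99  ⇒  cos φ = 0.2004  ⇒  φ ≈ 78.4°.

78.4°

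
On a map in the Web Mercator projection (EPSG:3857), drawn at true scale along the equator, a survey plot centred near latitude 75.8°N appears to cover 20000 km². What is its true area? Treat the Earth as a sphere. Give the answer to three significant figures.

Mercator is conformal, so the point scale is isotropic: h = k = sec φ = 1/cos φ.
Areal scale = k² = sec²φ = 1/cos²(75.8°) = 1/0.2453² = 16.62.
True area = apparent / (areal scale) = 20000 / 16.62 ≈ 1200 km².

1200 km²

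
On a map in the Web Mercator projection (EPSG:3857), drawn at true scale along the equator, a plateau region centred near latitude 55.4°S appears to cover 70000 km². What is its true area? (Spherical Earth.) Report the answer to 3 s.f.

22600 km²

Mercator is conformal, so the point scale is isotropic: h = k = sec φ = 1/cos φ.
Areal scale = k² = sec²φ = 1/cos²(55.4°) = 1/0.5678² = 3.101.
True area = apparent / (areal scale) = 70000 / 3.101 ≈ 22600 km².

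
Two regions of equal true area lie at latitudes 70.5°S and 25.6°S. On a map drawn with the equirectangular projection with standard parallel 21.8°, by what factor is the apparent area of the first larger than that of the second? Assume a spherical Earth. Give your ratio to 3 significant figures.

2.70

The equidistant cylindrical projection with φ₀ = 21.8° has h = 1 (meridians true) and k = cos φ₀ / cos φ along parallels.
Areal scale at 70.5°: h·k = 1.000 × 2.782 = 2.782.
Areal scale at 25.6°: h·k = 1.000 × 1.030 = 1.030.
Ratio = 2.782/1.030 ≈ 2.70.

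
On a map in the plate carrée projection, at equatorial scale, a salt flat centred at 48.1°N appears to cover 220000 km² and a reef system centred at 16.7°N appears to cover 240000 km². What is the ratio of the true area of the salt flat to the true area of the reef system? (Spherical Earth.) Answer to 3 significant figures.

0.639

Plate carrée has h = 1 and k = sec φ, giving areal scale sec φ; true area = (apparent area) · cos φ.
True area of salt flat: 220000 × cos(48.1°) = 220000 × 0.6678 = 146900 km².
True area of reef system: 240000 × cos(16.7°) = 240000 × 0.9578 = 229900 km².
Ratio = 146900 / 229900 ≈ 0.639.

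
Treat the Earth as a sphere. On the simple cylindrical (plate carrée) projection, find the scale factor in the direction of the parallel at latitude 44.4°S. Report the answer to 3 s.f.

1.40

For the equirectangular projection with φ₀ = 0 (plate carrée), h = 1 along meridians and k = sec φ along parallels.
k = 1/cos 44.4° = 1/0.7145 = 1.400.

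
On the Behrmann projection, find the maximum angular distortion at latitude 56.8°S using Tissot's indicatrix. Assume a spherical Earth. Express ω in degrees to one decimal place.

The Behrmann projection is cylindrical equal-area with φ₀ = 30°. A cylindrical equal-area projection with standard parallel φ₀ has meridian scale h = cos φ / cos φ₀ and parallel scale k = cos φ₀ / cos φ (so areas are preserved, h·k = 1).
At 56.8°: h = 0.6323, k = 1.582; principal scales a = 1.582, b = 0.6323.
sin(ω/2) = (a − b)/(a + b) = 0.9493/2.214 = 0.4288, so ω = 2 arcsin(0.4288) ≈ 50.8°.

50.8°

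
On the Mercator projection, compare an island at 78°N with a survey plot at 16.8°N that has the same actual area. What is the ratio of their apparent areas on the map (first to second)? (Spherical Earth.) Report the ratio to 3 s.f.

21.2

On Mercator, area is exaggerated by sec²φ = 1/cos²φ.
At 78°: sec²(78°) = 1/0.2079² = 23.13.
At 16.8°: sec²(16.8°) = 1/0.9573² = 1.091.
Ratio = 23.13/1.091 = cos²(16.8°)/cos²(78°) ≈ 21.2.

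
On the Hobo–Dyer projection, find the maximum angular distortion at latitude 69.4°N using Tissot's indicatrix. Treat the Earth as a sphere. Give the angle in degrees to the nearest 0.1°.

The Hobo–Dyer projection is cylindrical equal-area with φ₀ = 37.5°. A cylindrical equal-area projection with standard parallel φ₀ has meridian scale h = cos φ / cos φ₀ and parallel scale k = cos φ₀ / cos φ (so areas are preserved, h·k = 1).
At 69.4°: h = 0.4435, k = 2.255; principal scales a = 2.255, b = 0.4435.
sin(ω/2) = (a − b)/(a + b) = 1.811/2.698 = 0.6713, so ω = 2 arcsin(0.6713) ≈ 84.3°.

84.3°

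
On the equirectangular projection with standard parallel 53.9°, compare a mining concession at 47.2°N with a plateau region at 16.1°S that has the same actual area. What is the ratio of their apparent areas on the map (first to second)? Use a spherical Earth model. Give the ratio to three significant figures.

In the equirectangular projection with standard parallel φ₀ = 53.9° (x = Rλ cos φ₀, y = Rφ), meridians are true-scale (h = 1) and the parallel scale is k = cos φ₀ / cos φ.
Areal scale at 47.2°: h·k = 1.000 × 0.8672 = 0.8672.
Areal scale at 16.1°: h·k = 1.000 × 0.6132 = 0.6132.
Ratio = 0.8672/0.6132 ≈ 1.41.

1.41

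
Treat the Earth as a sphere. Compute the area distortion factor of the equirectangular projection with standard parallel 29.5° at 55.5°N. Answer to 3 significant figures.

1.54

With standard parallel φ₀ = 29.5°, the equirectangular projection gives x = Rλ cos φ₀, y = Rφ, so h = 1 and k = cos 29.5° / cos φ.
Areal scale = h·k = 1 × cos φ₀ / cos φ; at 55.5°, h = 1.000, k = 1.537, so h·k = 1.537.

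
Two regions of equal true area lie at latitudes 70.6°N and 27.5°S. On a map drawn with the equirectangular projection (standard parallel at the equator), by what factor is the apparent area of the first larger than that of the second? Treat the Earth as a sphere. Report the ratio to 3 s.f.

2.67

Plate carrée maps x = Rλ, y = Rφ. The meridian scale is h = 1 and the parallel scale is k = 1/cos φ = sec φ.
Areal scale at 70.6°: h·k = 1.000 × 3.011 = 3.011.
Areal scale at 27.5°: h·k = 1.000 × 1.127 = 1.127.
Ratio = 3.011/1.127 ≈ 2.67.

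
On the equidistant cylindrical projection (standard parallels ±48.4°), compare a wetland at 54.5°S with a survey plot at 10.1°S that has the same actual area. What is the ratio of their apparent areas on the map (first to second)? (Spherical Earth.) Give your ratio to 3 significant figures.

1.70

With standard parallel φ₀ = 48.4°, the equirectangular projection gives x = Rλ cos φ₀, y = Rφ, so h = 1 and k = cos 48.4° / cos φ.
Areal scale at 54.5°: h·k = 1.000 × 1.143 = 1.143.
Areal scale at 10.1°: h·k = 1.000 × 0.6744 = 0.6744.
Ratio = 1.143/0.6744 ≈ 1.70.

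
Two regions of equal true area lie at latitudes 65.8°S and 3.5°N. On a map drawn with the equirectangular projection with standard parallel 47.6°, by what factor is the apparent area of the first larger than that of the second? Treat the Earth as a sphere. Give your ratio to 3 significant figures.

2.43

The equidistant cylindrical projection with φ₀ = 47.6° has h = 1 (meridians true) and k = cos φ₀ / cos φ along parallels.
Areal scale at 65.8°: h·k = 1.000 × 1.645 = 1.645.
Areal scale at 3.5°: h·k = 1.000 × 0.6756 = 0.6756.
Ratio = 1.645/0.6756 ≈ 2.43.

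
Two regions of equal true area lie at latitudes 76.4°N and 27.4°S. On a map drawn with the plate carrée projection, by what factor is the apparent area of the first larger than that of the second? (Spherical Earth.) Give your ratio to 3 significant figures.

For the equirectangular projection with φ₀ = 0 (plate carrée), h = 1 along meridians and k = sec φ along parallels.
Areal scale at 76.4°: h·k = 1.000 × 4.253 = 4.253.
Areal scale at 27.4°: h·k = 1.000 × 1.126 = 1.126.
Ratio = 4.253/1.126 ≈ 3.78.

3.78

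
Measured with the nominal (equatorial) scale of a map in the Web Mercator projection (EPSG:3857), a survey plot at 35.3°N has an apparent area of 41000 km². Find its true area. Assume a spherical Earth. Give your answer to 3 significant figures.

Mercator is conformal, so the point scale is isotropic: h = k = sec φ = 1/cos φ.
Areal scale = k² = sec²φ = 1/cos²(35.3°) = 1/0.8161² = 1.501.
True area = apparent / (areal scale) = 41000 / 1.501 ≈ 27300 km².

27300 km²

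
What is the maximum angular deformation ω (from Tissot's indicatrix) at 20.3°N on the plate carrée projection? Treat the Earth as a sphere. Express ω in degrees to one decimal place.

In the plate carrée (x = Rλ, y = Rφ), meridians are true-scale (h = 1) and parallels are stretched by k = sec φ.
At 20.3°: h = 1.000, k = 1.066; principal scales a = 1.066, b = 1.000.
sin(ω/2) = (a − b)/(a + b) = 0.06622/2.066 = 0.03205, so ω = 2 arcsin(0.03205) ≈ 3.7°.

3.7°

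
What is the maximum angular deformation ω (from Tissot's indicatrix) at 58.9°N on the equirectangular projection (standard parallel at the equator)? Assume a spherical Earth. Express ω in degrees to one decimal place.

In the plate carrée (x = Rλ, y = Rφ), meridians are true-scale (h = 1) and parallels are stretched by k = sec φ.
At 58.9°: h = 1.000, k = 1.936; principal scales a = 1.936, b = 1.000.
sin(ω/2) = (a − b)/(a + b) = 0.9360/2.936 = 0.3188, so ω = 2 arcsin(0.3188) ≈ 37.2°.

37.2°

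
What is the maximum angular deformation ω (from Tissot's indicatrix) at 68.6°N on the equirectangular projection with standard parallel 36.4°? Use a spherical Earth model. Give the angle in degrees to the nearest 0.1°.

In the equirectangular projection with standard parallel φ₀ = 36.4° (x = Rλ cos φ₀, y = Rφ), meridians are true-scale (h = 1) and the parallel scale is k = cos φ₀ / cos φ.
At 68.6°: h = 1.000, k = 2.206; principal scales a = 2.206, b = 1.000.
sin(ω/2) = (a − b)/(a + b) = 1.206/3.206 = 0.3762, so ω = 2 arcsin(0.3762) ≈ 44.2°.

44.2°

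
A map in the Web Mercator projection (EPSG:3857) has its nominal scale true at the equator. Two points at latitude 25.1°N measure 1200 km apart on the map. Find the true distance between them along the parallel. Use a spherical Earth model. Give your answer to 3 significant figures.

The Mercator projection is conformal; its linear scale factor is the same in every direction and equals sec φ = 1/cos φ.
Along the parallel at 25.1°, map distances are exaggerated by k = sec 25.1° = 1.104.
True distance = 1200 / 1.104 = 1200 × cos 25.1° ≈ 1090 km.

1090 km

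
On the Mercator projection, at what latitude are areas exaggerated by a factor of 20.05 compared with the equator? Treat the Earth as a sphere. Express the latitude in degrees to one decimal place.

Mercator areal scale is sec²φ.
sec²φ = 20.05  ⇒  cos²φ = 0.04988  ⇒  cos φ = 0.2233.
φ = arccos(0.2233) ≈ 77.1°.

77.1°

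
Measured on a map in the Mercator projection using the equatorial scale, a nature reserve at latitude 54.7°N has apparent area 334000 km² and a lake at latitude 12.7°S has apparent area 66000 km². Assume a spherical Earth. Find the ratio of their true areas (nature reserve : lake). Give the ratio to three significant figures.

On Mercator the areal scale is sec²φ, so true area = apparent × cos²φ.
True area of nature reserve: 334000 × cos²(54.7°) = 334000 × 0.3339 = 111500 km².
True area of lake: 66000 × cos²(12.7°) = 66000 × 0.9517 = 62810 km².
Ratio = 111500 / 62810 ≈ 1.78.

1.78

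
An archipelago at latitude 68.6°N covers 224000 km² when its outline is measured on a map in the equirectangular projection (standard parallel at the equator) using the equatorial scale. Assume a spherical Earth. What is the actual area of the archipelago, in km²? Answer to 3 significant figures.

81700 km²

For the equirectangular projection with φ₀ = 0 (plate carrée), h = 1 along meridians and k = sec φ along parallels.
Areal scale = h·k = 1 × sec φ; at 68.6°, h = 1.000, k = 2.741, so h·k = 2.741.
True area = apparent / (areal scale) = 224000 / 2.741 ≈ 81700 km².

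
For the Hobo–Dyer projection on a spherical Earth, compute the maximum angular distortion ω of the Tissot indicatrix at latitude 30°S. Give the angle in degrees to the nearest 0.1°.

Hobo–Dyer is a cylindrical equal-area projection with standard parallels at ±37.5°. A cylindrical equal-area projection with standard parallel φ₀ has meridian scale h = cos φ / cos φ₀ and parallel scale k = cos φ₀ / cos φ (so areas are preserved, h·k = 1).
At 30°: h = 1.092, k = 0.9161; principal scales a = 1.092, b = 0.9161.
sin(ω/2) = (a − b)/(a + b) = 0.1755/2.008 = 0.08742, so ω = 2 arcsin(0.08742) ≈ 10.0°.

10.0°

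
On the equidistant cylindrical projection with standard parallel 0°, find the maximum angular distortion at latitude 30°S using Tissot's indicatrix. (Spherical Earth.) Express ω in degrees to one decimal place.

Plate carrée maps x = Rλ, y = Rφ. The meridian scale is h = 1 and the parallel scale is k = 1/cos φ = sec φ.
At 30°: h = 1.000, k = 1.155; principal scales a = 1.155, b = 1.000.
sin(ω/2) = (a − b)/(a + b) = 0.1547/2.155 = 0.07180, so ω = 2 arcsin(0.07180) ≈ 8.2°.

8.2°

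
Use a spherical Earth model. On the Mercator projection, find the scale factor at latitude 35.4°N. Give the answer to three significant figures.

The Mercator projection is conformal; its linear scale factor is the same in every direction and equals sec φ = 1/cos φ.
k = 1/cos 35.4° = 1/0.8151 = 1.227.

1.23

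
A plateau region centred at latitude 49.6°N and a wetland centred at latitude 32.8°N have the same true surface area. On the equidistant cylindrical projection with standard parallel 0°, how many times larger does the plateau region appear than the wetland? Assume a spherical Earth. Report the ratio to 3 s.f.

1.30

Plate carrée maps x = Rλ, y = Rφ. The meridian scale is h = 1 and the parallel scale is k = 1/cos φ = sec φ.
Areal scale at 49.6°: h·k = 1.000 × 1.543 = 1.543.
Areal scale at 32.8°: h·k = 1.000 × 1.190 = 1.190.
Ratio = 1.543/1.190 ≈ 1.30.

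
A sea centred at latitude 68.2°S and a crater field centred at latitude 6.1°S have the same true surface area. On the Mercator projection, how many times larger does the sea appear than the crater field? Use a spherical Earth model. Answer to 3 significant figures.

Mercator is conformal with k = sec φ, so areal scale = k² = sec²φ.
At 68.2°: sec²(68.2°) = 1/0.3714² = 7.251.
At 6.1°: sec²(6.1°) = 1/0.9943² = 1.011.
Ratio = 7.251/1.011 = cos²(6.1°)/cos²(68.2°) ≈ 7.17.

7.17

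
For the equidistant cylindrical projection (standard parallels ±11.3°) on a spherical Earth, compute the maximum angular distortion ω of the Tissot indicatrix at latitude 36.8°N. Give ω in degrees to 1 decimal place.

The equidistant cylindrical projection with φ₀ = 11.3° has h = 1 (meridians true) and k = cos φ₀ / cos φ along parallels.
At 36.8°: h = 1.000, k = 1.225; principal scales a = 1.225, b = 1.000.
sin(ω/2) = (a − b)/(a + b) = 0.2246/2.225 = 0.1010, so ω = 2 arcsin(0.1010) ≈ 11.6°.

11.6°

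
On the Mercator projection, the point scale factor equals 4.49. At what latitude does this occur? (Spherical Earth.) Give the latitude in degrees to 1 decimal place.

Mercator scale is k = sec φ = 1/cos φ.
1/cos φ = 4.49  ⇒  cos φ = 0.2227  ⇒  φ = arccos(0.2227) ≈ 77.1°.

77.1°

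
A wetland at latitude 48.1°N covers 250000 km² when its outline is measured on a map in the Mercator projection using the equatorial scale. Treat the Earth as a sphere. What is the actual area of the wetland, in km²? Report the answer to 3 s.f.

The Mercator projection is conformal; its linear scale factor is the same in every direction and equals sec φ = 1/cos φ.
Areal scale = k² = sec²φ = 1/cos²(48.1°) = 1/0.6678² = 2.242.
True area = apparent / (areal scale) = 250000 / 2.242 ≈ 112000 km².

112000 km²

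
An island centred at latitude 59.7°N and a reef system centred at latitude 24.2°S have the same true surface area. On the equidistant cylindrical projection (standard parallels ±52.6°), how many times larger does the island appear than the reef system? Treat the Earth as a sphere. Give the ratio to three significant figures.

1.81

The equidistant cylindrical projection with φ₀ = 52.6° has h = 1 (meridians true) and k = cos φ₀ / cos φ along parallels.
Areal scale at 59.7°: h·k = 1.000 × 1.204 = 1.204.
Areal scale at 24.2°: h·k = 1.000 × 0.6659 = 0.6659.
Ratio = 1.204/0.6659 ≈ 1.81.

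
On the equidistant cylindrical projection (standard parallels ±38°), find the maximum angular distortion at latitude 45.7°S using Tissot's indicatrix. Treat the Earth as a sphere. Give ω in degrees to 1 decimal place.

6.9°

The equidistant cylindrical projection with φ₀ = 38° has h = 1 (meridians true) and k = cos φ₀ / cos φ along parallels.
At 45.7°: h = 1.000, k = 1.128; principal scales a = 1.128, b = 1.000.
sin(ω/2) = (a − b)/(a + b) = 0.1283/2.128 = 0.06028, so ω = 2 arcsin(0.06028) ≈ 6.9°.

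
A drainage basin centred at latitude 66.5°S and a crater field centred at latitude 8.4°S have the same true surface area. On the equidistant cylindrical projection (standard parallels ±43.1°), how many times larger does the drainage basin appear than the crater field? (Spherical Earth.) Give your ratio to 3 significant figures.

2.48

The equidistant cylindrical projection with φ₀ = 43.1° has h = 1 (meridians true) and k = cos φ₀ / cos φ along parallels.
Areal scale at 66.5°: h·k = 1.000 × 1.831 = 1.831.
Areal scale at 8.4°: h·k = 1.000 × 0.7381 = 0.7381.
Ratio = 1.831/0.7381 ≈ 2.48.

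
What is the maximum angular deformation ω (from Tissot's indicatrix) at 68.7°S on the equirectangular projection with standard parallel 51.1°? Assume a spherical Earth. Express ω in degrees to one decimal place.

The equidistant cylindrical projection with φ₀ = 51.1° has h = 1 (meridians true) and k = cos φ₀ / cos φ along parallels.
At 68.7°: h = 1.000, k = 1.729; principal scales a = 1.729, b = 1.000.
sin(ω/2) = (a − b)/(a + b) = 0.7287/2.729 = 0.2671, so ω = 2 arcsin(0.2671) ≈ 31.0°.

31.0°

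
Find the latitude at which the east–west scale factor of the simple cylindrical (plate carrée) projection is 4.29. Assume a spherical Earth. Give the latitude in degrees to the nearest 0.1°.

76.5°

Plate carrée: h = 1, k = sec φ along parallels.
sec φ = 4.29  ⇒  cos φ = 0.2331  ⇒  φ ≈ 76.5°.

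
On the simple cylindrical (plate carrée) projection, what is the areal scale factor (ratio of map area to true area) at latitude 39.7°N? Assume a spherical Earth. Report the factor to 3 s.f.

1.30

Plate carrée maps x = Rλ, y = Rφ. The meridian scale is h = 1 and the parallel scale is k = 1/cos φ = sec φ.
Areal scale = h·k = 1 × sec φ; at 39.7°, h = 1.000, k = 1.300, so h·k = 1.300.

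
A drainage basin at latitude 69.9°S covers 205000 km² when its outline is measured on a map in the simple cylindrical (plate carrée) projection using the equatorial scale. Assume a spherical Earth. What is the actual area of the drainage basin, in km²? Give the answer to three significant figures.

Plate carrée maps x = Rλ, y = Rφ. The meridian scale is h = 1 and the parallel scale is k = 1/cos φ = sec φ.
Areal scale = h·k = 1 × sec φ; at 69.9°, h = 1.000, k = 2.910, so h·k = 2.910.
True area = apparent / (areal scale) = 205000 / 2.910 ≈ 70500 km².

70500 km²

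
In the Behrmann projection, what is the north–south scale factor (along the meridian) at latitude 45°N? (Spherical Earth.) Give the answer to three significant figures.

0.816

The Behrmann projection is cylindrical equal-area with φ₀ = 30°. For cylindrical equal-area with standard parallel φ₀, h = cos φ / cos φ₀ and k = cos φ₀ / cos φ, so h·k = 1.
h = cos 45° / cos 30° = 0.7071/0.8660 = 0.8165.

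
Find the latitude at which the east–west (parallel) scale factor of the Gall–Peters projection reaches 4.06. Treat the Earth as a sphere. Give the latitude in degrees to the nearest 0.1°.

The Gall–Peters projection is cylindrical equal-area with φ₀ = 45°. Cylindrical equal-area (φ₀ = 45°): h = cos φ / cos 45° along meridians, k = cos 45° / cos φ along parallels; h·k = 1.
k = cos φ₀ / cos φ = 4.06  ⇒  cos φ = cos 45° / 4.06 = 0.1742.
φ = arccos(0.1742) ≈ 80.0°.

80.0°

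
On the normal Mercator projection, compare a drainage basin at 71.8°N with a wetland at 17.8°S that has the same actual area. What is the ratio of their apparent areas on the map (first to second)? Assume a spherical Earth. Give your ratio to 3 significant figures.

Mercator areal scale is sec²φ.
At 71.8°: sec²(71.8°) = 1/0.3123² = 10.25.
At 17.8°: sec²(17.8°) = 1/0.9521² = 1.103.
Ratio = 10.25/1.103 = cos²(17.8°)/cos²(71.8°) ≈ 9.29.

9.29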